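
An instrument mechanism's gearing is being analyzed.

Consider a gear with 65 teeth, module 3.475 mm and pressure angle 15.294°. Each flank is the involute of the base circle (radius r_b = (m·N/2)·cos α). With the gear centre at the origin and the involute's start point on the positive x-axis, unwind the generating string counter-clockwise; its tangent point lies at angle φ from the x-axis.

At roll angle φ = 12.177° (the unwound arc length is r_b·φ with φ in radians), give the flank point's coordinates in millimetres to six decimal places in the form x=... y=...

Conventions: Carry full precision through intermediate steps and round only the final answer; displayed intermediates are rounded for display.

class = single-mesh tooth geometry [base-circle involute, m = 3.475, 65T]
pitch radius r_p = m·N/2 = 3.475·65/2 = 112.937500
base radius r_b = r_p·cos α = 112.937500·cos 15.294° = 108.937824
roll angle φ = 12.177° = 0.21252874 rad
x = r_b·(cos φ + φ·sin φ) = 111.370389
y = r_b·(sin φ − φ·cos φ) = 0.347014

x=111.370389 y=0.347014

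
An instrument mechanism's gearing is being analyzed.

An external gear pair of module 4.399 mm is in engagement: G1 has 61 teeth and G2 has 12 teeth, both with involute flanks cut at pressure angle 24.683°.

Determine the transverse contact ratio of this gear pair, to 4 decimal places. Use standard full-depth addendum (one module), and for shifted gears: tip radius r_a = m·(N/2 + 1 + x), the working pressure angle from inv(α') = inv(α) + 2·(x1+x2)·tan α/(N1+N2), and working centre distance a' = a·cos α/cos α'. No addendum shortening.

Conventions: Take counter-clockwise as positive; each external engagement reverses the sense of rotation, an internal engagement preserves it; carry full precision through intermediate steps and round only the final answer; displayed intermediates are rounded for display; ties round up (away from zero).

1.4442

class = single-mesh tooth geometry [involute pair 61T × 12T, m = 4.399]
base radii: r_b1 = 121.910717, r_b2 = 23.982436
tip radii: r_a1 = 138.568500, r_a2 = 30.793000
no profile shift: α' = α, a' = a
action lengths: √(r_a1²−r_b1²) = 65.871133, √(r_a2²−r_b2²) = 19.314544
base pitch p_b = π·m·cos α = 12.557174
CR = (65.871133 + 19.314544 − 160.563500·sin 24.68300°)/12.557174 = 1.444175
contact ratio ≈ 1.4442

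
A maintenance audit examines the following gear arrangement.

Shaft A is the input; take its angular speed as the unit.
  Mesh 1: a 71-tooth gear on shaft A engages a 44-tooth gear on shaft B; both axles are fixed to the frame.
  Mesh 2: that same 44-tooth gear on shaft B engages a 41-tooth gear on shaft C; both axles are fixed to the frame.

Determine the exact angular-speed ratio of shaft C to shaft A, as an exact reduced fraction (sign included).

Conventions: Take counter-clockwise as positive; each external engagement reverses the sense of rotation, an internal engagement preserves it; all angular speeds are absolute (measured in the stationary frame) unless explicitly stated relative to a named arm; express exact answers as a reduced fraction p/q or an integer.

71/41

class = fixed-axis compound train [2 meshes; 2 ratios multiply, 2 sense flips]
mesh 1 [71T→44T]: running ratio 71/44, sense −
mesh 2 [44T→41T]: running ratio 71/41, sense +
ω_out/ω_in = 71/41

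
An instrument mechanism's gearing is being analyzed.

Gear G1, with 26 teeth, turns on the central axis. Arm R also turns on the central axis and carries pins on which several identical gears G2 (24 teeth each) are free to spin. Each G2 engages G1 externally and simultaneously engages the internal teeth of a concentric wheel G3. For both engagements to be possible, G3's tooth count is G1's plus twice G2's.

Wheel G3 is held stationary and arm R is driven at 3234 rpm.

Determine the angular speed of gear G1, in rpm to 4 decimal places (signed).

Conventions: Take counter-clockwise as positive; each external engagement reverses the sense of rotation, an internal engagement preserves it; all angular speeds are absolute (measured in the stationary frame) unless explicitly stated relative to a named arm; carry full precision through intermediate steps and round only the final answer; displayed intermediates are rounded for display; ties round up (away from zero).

topology: planetary set — G1 26T / G2 24T / G3 74T, arm = carrier (Willis)
normalise by the input: solve with ω_arm = 1, then scale by 3234 rpm
ring teeth: 26 + 2·24 = 74
26(ω_sun−ω_arm) = −74(ω_ring−ω_arm),  ω_ring = 0, ω_arm = 1
ω_sun = 1 − (74/26)(0−1) = 50/13
scale: ω_sun = 50/13 × 3234 rpm = +12438.4615 rpm

+12438.4615 rpm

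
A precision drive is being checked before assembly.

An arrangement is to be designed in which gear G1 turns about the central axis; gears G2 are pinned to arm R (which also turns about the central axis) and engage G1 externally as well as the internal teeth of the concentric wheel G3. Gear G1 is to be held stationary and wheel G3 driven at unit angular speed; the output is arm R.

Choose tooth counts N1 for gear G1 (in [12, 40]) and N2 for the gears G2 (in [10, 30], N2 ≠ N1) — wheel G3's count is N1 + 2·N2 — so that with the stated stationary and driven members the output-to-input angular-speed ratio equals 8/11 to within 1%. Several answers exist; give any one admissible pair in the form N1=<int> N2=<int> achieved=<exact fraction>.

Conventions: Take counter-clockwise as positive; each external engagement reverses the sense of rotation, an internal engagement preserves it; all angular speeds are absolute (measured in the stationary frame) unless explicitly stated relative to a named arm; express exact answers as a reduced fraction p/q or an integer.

N1=12 N2=10 achieved=8/11

class = planetary set [ratio 8/11 wanted; Willis about the carrier]
Willis with ω_sun = 0: ω_arm/ω_ring = N3/(N1+N3); set equal to 8/11  ⇒  N3/N1 = (8/11)/(1 − 8/11) = 8/3
N3 = N1 + 2·N2  ⇒  N2/N1 = (N3/N1 − 1)/2 = (8/3 − 1)/2 = 5/6
smallest multiple with N1 ≥ 12 and N2 ≥ 10: k = 2  ⇒  N1 = 2·6 = 12, N2 = 2·5 = 10 (N1 ≤ 40, N2 ≤ 30, N2 ≠ N1 ✓), N3 = 12 + 2·10 = 32
check: N3/(N1+N3) with N1 = 12, N3 = 32 gives 8/11; |achieved − target| = 0 ≤ 2/275 ✓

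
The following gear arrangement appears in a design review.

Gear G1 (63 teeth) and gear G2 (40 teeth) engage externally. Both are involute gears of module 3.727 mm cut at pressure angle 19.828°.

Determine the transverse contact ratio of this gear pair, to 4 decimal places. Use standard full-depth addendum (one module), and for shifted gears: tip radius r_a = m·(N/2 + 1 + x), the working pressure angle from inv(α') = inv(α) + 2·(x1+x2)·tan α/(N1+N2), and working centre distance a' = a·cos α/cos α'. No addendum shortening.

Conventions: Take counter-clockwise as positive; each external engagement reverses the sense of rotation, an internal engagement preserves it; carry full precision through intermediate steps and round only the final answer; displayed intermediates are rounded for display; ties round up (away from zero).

topology: single-mesh involute geometry — m = 3.727, 63T/40T pair
base radii: r_b1 = 110.440425, r_b2 = 70.120905
tip radii: r_a1 = 121.127500, r_a2 = 78.267000
no profile shift: α' = α, a' = a
action lengths: √(r_a1²−r_b1²) = 49.747198, √(r_a2²−r_b2²) = 34.767542
base pitch p_b = π·m·cos α = 11.014566
CR = (49.747198 + 34.767542 − 191.940500·sin 19.82800°)/11.014566 = 1.762118
contact ratio ≈ 1.7621

1.7621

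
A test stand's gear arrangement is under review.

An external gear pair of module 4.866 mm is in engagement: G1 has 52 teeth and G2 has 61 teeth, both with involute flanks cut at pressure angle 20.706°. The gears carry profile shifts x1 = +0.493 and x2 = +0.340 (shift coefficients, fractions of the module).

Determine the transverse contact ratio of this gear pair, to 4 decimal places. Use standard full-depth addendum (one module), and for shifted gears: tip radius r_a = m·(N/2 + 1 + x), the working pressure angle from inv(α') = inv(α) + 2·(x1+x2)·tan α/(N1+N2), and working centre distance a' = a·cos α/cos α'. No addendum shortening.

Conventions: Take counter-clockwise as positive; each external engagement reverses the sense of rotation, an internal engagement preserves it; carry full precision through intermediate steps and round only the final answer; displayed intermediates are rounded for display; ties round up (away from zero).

single-mesh involute tooth geometry (52T engaging 61T at module 4.866)
base radii: r_b1 = 118.343953, r_b2 = 138.826561
tip radii: r_a1 = 133.780938, r_a2 = 154.933440
inv(α') = inv(20.706°) + 2·(+0.493+0.340)·tan α/(52+61) = 0.02217313  ⇒  α' = 22.71760°
a' = a·cos α / cos α' = 274.9290·cos 20.706°/cos 22.71760° = 278.799961
action lengths: √(r_a1²−r_b1²) = 62.386281, √(r_a2²−r_b2²) = 68.786313
base pitch p_b = π·m·cos α = 14.299557
CR = (62.386281 + 68.786313 − 278.799961·sin 22.71760°)/14.299557 = 1.643616
contact ratio ≈ 1.6436

1.6436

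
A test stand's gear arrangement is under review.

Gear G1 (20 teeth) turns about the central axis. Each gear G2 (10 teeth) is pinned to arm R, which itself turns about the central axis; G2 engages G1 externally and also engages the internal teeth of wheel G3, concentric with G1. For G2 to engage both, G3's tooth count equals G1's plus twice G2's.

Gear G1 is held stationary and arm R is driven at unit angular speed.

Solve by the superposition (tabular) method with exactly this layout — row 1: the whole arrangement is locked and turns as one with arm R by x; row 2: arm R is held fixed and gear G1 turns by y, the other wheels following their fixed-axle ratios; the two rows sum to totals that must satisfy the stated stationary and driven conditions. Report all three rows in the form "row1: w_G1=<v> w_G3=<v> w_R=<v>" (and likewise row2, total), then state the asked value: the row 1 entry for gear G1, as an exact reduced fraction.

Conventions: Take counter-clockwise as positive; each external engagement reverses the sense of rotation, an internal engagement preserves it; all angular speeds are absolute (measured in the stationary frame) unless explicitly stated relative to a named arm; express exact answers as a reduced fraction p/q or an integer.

row1: w_G1=1 w_G3=1 w_R=1
row2: w_G1=-1 w_G3=1/2 w_R=0
total: w_G1=0 w_G3=3/2 w_R=1
asked value: 1

planetary set (20T centre, 10T on arm, 40T internal) — Willis relation
row 1 (train locked, turned with arm): all members turn x
superposition row 2 [arm held]: sun y, ring −(20/40)·y, arm 0
boundary: total ω_sun = x + y = 0 and total ω_arm = x = 1  ⇒  y = -1, x = 1
row 2 ring = −(20/40)·(-1) = 1/2
totals (row 1 + row 2): sun 1 + (-1) = 0, ring 1 + 1/2 = 3/2, arm 1 + 0 = 1
asked cell (row1, sun) = 1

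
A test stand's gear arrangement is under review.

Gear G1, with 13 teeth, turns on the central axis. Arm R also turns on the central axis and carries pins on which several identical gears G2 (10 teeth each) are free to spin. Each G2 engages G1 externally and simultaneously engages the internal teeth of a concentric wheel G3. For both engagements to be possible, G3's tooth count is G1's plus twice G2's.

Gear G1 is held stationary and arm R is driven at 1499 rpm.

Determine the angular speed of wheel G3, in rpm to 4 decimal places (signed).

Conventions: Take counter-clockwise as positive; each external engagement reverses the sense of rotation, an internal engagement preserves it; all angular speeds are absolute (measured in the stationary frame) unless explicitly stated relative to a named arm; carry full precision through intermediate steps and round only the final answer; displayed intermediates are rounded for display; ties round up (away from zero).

+2089.5152 rpm

class = planetary set [G3 = 13+2·10 = 33; Willis about the carrier]
normalise by the input: solve with ω_arm = 1, then scale by 1499 rpm
ring teeth: 13 + 2·10 = 33
13(ω_sun−ω_arm) = −33(ω_ring−ω_arm),  ω_sun = 0, ω_arm = 1
ω_ring = 1 − (13/33)(0−1) = 46/33
scale: ω_ring = 46/33 × 1499 rpm = +2089.5152 rpm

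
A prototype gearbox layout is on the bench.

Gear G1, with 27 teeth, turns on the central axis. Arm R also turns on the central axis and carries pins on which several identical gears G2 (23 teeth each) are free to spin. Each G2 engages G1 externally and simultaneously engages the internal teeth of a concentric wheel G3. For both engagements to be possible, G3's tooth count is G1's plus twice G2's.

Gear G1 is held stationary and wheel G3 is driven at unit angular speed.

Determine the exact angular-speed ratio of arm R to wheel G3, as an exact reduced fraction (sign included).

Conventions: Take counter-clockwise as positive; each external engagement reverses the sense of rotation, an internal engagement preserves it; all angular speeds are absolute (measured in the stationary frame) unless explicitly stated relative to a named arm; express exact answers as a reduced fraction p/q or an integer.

recognized (axles ride arm R): planetary set, 27/23/73 teeth
ring teeth: 27 + 2·23 = 73
27(ω_sun−ω_arm) = −73(ω_ring−ω_arm),  ω_sun = 0, ω_ring = 1
27(0−ω_arm) = −73(1−ω_arm)  ⇒  100·ω_arm = 73  ⇒  ω_arm = 73/100
ω_out/ω_in = 73/100

73/100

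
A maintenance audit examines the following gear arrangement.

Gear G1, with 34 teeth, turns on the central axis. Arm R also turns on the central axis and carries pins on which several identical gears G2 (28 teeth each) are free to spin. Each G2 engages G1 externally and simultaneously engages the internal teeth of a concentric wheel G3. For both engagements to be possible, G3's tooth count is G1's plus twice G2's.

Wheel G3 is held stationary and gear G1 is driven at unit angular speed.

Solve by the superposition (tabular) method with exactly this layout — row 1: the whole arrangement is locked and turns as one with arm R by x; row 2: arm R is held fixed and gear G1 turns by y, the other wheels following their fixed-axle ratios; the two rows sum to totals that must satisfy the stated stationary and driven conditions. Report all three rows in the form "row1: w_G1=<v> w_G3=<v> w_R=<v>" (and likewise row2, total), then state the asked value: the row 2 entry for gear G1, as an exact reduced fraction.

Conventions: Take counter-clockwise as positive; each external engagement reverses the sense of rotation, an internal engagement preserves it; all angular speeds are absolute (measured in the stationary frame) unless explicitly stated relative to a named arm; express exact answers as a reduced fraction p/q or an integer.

recognized (axles ride arm R): planetary set, 34/28/90 teeth
row 1: whole set turns with the arm by x
row 2: sun turns y, ring = −(34/90)·y, arm 0
boundary: total ω_ring = x − (34/90)·y = 0 and total ω_sun = x + y = 1  ⇒  y = 45/62, x = 17/62
row 2 ring = −(34/90)·45/62 = -17/62
totals (row 1 + row 2): sun 17/62 + 45/62 = 1, ring 17/62 + (-17/62) = 0, arm 17/62 + 0 = 17/62
asked cell (row2, sun) = 45/62

row1: w_G1=17/62 w_G3=17/62 w_R=17/62
row2: w_G1=45/62 w_G3=-17/62 w_R=0
total: w_G1=1 w_G3=0 w_R=17/62
asked value: 45/62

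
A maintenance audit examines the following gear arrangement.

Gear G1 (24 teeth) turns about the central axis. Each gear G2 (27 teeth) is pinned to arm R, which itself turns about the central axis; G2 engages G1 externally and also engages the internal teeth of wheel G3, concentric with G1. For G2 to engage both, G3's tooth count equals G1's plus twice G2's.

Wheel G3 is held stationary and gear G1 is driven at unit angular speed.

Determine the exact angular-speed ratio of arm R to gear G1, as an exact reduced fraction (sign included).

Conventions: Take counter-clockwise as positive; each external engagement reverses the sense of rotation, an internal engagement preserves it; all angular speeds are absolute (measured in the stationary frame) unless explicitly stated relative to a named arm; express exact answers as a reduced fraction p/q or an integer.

4/17

topology: planetary set — G1 24T / G2 27T / G3 78T, arm = carrier (Willis)
ring teeth: 24 + 2·27 = 78
24(ω_sun−ω_arm) = −78(ω_ring−ω_arm),  ω_ring = 0, ω_sun = 1
24(1−ω_arm) = −78(0−ω_arm)  ⇒  102·ω_arm = 24  ⇒  ω_arm = 4/17
ω_out/ω_in = 4/17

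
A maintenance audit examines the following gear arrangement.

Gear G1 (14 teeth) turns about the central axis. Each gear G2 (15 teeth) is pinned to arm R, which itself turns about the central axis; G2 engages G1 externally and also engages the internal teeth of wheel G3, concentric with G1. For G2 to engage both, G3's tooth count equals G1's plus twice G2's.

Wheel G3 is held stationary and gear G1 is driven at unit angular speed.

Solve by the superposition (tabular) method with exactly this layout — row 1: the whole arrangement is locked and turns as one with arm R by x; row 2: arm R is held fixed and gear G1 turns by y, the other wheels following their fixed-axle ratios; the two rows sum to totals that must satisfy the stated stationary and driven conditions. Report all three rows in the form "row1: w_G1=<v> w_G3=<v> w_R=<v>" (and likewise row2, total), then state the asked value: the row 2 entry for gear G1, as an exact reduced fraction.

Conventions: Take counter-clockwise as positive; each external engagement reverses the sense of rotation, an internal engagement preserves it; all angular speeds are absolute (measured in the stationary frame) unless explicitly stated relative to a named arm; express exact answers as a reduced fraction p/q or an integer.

row1: w_G1=7/29 w_G3=7/29 w_R=7/29
row2: w_G1=22/29 w_G3=-7/29 w_R=0
total: w_G1=1 w_G3=0 w_R=7/29
asked value: 22/29

class = planetary set [G3 = 14+2·15 = 44; Willis about the carrier]
row 1: whole set turns with the arm by x
superposition row 2 [arm held]: sun y, ring −(14/44)·y, arm 0
boundary: total ω_ring = x − (14/44)·y = 0 and total ω_sun = x + y = 1  ⇒  y = 22/29, x = 7/29
row 2 ring = −(14/44)·22/29 = -7/29
totals (row 1 + row 2): sun 7/29 + 22/29 = 1, ring 7/29 + (-7/29) = 0, arm 7/29 + 0 = 7/29
asked cell (row2, sun) = 22/29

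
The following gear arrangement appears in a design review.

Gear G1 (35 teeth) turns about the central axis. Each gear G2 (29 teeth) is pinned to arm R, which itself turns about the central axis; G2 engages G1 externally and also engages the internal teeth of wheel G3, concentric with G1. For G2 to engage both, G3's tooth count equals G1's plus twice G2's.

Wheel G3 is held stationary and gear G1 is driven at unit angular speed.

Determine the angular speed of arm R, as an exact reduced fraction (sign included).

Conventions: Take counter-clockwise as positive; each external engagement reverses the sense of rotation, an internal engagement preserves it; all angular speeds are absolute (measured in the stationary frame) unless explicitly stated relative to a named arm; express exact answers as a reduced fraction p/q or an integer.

class = planetary set [G3 = 35+2·29 = 93; Willis about the carrier]
ring teeth: 35 + 2·29 = 93
35(ω_sun−ω_arm) = −93(ω_ring−ω_arm),  ω_ring = 0, ω_sun = 1
35(1−ω_arm) = −93(0−ω_arm)  ⇒  128·ω_arm = 35  ⇒  ω_arm = 35/128
exact speed ratio = 35/128

35/128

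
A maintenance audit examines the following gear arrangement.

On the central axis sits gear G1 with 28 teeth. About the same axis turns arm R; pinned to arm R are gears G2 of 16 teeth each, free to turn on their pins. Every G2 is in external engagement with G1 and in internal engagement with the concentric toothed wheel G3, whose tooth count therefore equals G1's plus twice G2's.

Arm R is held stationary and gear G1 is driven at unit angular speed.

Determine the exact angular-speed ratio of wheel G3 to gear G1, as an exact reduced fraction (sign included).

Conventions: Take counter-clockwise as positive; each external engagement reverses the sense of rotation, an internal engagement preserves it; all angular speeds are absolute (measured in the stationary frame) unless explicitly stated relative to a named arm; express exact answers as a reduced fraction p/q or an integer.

-7/15

planetary set (28T centre, 16T on arm, 60T internal) — Willis relation
ring teeth: 28 + 2·16 = 60
28(ω_sun−ω_arm) = −60(ω_ring−ω_arm),  ω_arm = 0, ω_sun = 1
ω_ring = 0 − (28/60)(1−0) = -7/15
ω_out/ω_in = -7/15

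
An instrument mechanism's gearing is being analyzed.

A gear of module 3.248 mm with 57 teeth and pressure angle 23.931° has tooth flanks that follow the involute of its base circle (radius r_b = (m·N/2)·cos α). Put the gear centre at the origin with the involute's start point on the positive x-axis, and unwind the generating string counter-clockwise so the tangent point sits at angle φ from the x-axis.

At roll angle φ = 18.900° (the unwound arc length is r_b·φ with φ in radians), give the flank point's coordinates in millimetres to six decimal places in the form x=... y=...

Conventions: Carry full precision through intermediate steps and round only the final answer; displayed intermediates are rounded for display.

class = single-mesh tooth geometry [base-circle involute, m = 3.248, 57T]
pitch radius r_p = m·N/2 = 3.248·57/2 = 92.568000
base radius r_b = r_p·cos α = 92.568000·cos 23.931° = 84.610357
roll angle φ = 18.900° = 0.32986723 rad
x = r_b·(cos φ + φ·sin φ) = 89.089214
y = r_b·(sin φ − φ·cos φ) = 1.001352

x=89.089214 y=1.001352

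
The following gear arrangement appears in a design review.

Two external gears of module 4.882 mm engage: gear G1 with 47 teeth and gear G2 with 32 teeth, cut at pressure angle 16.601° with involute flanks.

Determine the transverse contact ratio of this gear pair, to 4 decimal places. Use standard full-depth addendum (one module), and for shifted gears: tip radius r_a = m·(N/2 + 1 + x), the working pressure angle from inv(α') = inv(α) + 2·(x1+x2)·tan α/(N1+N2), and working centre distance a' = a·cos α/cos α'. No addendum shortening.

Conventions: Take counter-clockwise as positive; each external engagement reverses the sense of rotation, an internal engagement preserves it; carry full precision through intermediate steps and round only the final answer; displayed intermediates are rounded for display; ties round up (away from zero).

1.8945

single-mesh involute tooth geometry (47T engaging 32T at module 4.882)
base radii: r_b1 = 109.944902, r_b2 = 74.856103
tip radii: r_a1 = 119.609000, r_a2 = 82.994000
no profile shift: α' = α, a' = a
action lengths: √(r_a1²−r_b1²) = 47.100227, √(r_a2²−r_b2²) = 35.840868
base pitch p_b = π·m·cos α = 14.697962
CR = (47.100227 + 35.840868 − 192.839000·sin 16.60100°)/14.697962 = 1.894549
contact ratio ≈ 1.8945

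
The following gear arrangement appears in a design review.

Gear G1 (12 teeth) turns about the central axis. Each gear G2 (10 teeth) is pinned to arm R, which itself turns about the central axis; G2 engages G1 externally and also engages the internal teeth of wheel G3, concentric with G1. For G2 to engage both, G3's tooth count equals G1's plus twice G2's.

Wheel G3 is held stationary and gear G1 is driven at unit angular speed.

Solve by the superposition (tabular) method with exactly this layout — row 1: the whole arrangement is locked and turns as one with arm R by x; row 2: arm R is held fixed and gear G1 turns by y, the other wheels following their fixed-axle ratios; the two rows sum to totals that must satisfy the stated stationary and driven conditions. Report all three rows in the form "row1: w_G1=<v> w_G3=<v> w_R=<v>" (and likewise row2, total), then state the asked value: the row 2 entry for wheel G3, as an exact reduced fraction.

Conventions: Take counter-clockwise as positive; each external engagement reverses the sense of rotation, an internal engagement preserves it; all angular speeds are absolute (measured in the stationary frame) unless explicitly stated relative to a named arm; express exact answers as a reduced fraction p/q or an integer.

row1: w_G1=3/11 w_G3=3/11 w_R=3/11
row2: w_G1=8/11 w_G3=-3/11 w_R=0
total: w_G1=1 w_G3=0 w_R=3/11
asked value: -3/11

planetary set (12T centre, 10T on arm, 32T internal) — Willis relation
superposition row 1 [locked train]: every member turns x
row 2 (arm held, sun turns y): ω_ring = −(12/32)·y, ω_arm = 0
boundary: total ω_ring = x − (12/32)·y = 0 and total ω_sun = x + y = 1  ⇒  y = 8/11, x = 3/11
row 2 ring = −(12/32)·8/11 = -3/11
totals (row 1 + row 2): sun 3/11 + 8/11 = 1, ring 3/11 + (-3/11) = 0, arm 3/11 + 0 = 3/11
asked cell (row2, ring) = -3/11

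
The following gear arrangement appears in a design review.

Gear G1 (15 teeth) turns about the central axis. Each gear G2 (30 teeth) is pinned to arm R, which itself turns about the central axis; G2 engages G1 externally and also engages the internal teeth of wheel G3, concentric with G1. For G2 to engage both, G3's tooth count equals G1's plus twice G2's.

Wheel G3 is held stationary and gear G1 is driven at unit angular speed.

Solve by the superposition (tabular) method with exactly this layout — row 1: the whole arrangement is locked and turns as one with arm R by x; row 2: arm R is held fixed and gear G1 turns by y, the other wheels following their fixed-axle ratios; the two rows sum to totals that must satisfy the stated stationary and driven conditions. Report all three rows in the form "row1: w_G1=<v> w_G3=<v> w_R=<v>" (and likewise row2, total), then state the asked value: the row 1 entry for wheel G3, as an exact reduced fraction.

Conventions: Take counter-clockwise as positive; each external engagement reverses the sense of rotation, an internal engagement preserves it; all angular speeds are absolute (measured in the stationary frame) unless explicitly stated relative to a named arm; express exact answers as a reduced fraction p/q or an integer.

row1: w_G1=1/6 w_G3=1/6 w_R=1/6
row2: w_G1=5/6 w_G3=-1/6 w_R=0
total: w_G1=1 w_G3=0 w_R=1/6
asked value: 1/6

class = planetary set [G3 = 15+2·30 = 75; Willis about the carrier]
row 1 — lock + rotate with arm: ω_sun = ω_ring = ω_arm = x
superposition row 2 [arm held]: sun y, ring −(15/75)·y, arm 0
boundary: total ω_ring = x − (15/75)·y = 0 and total ω_sun = x + y = 1  ⇒  y = 5/6, x = 1/6
row 2 ring = −(15/75)·5/6 = -1/6
totals (row 1 + row 2): sun 1/6 + 5/6 = 1, ring 1/6 + (-1/6) = 0, arm 1/6 + 0 = 1/6
asked cell (row1, ring) = 1/6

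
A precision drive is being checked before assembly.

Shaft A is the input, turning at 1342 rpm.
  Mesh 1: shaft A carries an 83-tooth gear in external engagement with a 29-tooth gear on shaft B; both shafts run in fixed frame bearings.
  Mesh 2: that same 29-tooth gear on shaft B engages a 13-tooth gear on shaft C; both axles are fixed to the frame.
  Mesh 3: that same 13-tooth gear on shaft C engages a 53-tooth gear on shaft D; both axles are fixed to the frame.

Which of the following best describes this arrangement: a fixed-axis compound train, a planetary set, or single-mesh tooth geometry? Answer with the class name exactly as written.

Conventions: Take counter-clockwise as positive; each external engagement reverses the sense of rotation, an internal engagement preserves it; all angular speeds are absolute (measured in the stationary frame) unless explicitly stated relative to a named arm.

topology: fixed-axis compound train — 3 meshes, A→D
classification: fixed-axis compound train

fixed-axis compound train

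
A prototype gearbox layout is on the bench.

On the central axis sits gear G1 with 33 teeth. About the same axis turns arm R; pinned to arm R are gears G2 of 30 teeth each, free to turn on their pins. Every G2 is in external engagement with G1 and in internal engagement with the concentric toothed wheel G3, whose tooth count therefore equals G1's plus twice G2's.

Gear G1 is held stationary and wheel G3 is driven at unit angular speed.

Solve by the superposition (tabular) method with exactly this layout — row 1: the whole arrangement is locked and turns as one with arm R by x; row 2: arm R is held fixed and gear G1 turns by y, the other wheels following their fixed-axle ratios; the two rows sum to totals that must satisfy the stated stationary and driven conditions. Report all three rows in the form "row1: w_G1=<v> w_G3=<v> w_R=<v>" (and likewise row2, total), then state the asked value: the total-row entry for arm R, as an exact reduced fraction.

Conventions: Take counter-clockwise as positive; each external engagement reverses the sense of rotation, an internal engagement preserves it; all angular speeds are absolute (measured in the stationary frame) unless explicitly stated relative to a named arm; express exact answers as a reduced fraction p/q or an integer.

recognized (axles ride arm R): planetary set, 33/30/93 teeth
row 1 — lock + rotate with arm: ω_sun = ω_ring = ω_arm = x
row 2 (arm held, sun turns y): ω_ring = −(33/93)·y, ω_arm = 0
boundary: total ω_sun = x + y = 0 and total ω_ring = x − (33/93)·y = 1  ⇒  y = -31/42, x = 31/42
row 2 ring = −(33/93)·(-31/42) = 11/42
totals (row 1 + row 2): sun 31/42 + (-31/42) = 0, ring 31/42 + 11/42 = 1, arm 31/42 + 0 = 31/42
asked cell (total, arm) = 31/42

row1: w_G1=31/42 w_G3=31/42 w_R=31/42
row2: w_G1=-31/42 w_G3=11/42 w_R=0
total: w_G1=0 w_G3=1 w_R=31/42
asked value: 31/42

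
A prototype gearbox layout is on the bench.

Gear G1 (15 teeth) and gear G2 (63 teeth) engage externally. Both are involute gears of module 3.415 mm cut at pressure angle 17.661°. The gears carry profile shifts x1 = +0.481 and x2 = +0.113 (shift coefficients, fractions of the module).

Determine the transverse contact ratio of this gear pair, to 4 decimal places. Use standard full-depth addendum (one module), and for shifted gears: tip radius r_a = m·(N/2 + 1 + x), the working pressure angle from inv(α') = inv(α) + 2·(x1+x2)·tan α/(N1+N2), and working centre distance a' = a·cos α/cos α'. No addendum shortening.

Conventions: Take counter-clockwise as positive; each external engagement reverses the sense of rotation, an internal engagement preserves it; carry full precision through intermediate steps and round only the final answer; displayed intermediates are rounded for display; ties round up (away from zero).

single-mesh involute tooth geometry (15T engaging 63T at module 3.415)
base radii: r_b1 = 24.405337, r_b2 = 102.502415
tip radii: r_a1 = 30.670115, r_a2 = 111.373395
inv(α') = inv(17.661°) + 2·(+0.481+0.113)·tan α/(15+63) = 0.01499760  ⇒  α' = 20.04023°
a' = a·cos α / cos α' = 133.1850·cos 17.661°/cos 20.04023° = 135.086966
action lengths: √(r_a1²−r_b1²) = 18.575131, √(r_a2²−r_b2²) = 43.557869
base pitch p_b = π·m·cos α = 10.222884
CR = (18.575131 + 43.557869 − 135.086966·sin 20.04023°)/10.222884 = 1.549603
contact ratio ≈ 1.5496

1.5496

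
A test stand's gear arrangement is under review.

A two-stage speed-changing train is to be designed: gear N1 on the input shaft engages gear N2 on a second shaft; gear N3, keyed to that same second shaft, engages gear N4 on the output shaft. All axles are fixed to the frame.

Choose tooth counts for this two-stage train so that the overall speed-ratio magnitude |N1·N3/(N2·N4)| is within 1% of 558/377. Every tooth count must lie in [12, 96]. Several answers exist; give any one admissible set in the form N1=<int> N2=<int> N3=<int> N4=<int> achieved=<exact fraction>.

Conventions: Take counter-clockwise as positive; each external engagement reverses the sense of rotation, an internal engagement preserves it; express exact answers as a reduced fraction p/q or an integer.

N1=18 N2=13 N3=31 N4=29 achieved=558/377

topology: fixed-axis compound train — 2 stages, target 558/377
target = 558/377 in lowest terms: an exact hit needs N1·N3 = k·558 and N2·N4 = k·377 for one integer k, every count in [12, 96]; additionally prefer no 1:1 stage (N1 ≠ N2, N3 ≠ N4)
k = 1: N1·N3 = 558 = 18·31, N2·N4 = 377 = 13·29
achieved = 18·31/(13·29) = 558/377; |achieved − target| = 0 ≤ 279/18850 ✓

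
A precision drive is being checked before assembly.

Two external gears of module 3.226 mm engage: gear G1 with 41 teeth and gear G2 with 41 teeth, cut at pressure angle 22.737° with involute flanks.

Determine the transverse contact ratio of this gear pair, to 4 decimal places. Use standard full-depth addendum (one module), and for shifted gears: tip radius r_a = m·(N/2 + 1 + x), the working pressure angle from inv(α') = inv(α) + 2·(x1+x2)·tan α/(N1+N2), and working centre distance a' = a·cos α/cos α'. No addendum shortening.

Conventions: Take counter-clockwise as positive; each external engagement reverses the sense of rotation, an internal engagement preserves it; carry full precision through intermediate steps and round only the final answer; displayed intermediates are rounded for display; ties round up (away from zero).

class = single-mesh tooth geometry [involute pair 41T × 41T, m = 3.226]
base radii: r_b1 = 60.993718, r_b2 = 60.993718
tip radii: r_a1 = 69.359000, r_a2 = 69.359000
no profile shift: α' = α, a' = a
action lengths: √(r_a1²−r_b1²) = 33.021769, √(r_a2²−r_b2²) = 33.021769
base pitch p_b = π·m·cos α = 9.347191
CR = (33.021769 + 33.021769 − 132.266000·sin 22.73700°)/9.347191 = 1.596469
contact ratio ≈ 1.5965

1.5965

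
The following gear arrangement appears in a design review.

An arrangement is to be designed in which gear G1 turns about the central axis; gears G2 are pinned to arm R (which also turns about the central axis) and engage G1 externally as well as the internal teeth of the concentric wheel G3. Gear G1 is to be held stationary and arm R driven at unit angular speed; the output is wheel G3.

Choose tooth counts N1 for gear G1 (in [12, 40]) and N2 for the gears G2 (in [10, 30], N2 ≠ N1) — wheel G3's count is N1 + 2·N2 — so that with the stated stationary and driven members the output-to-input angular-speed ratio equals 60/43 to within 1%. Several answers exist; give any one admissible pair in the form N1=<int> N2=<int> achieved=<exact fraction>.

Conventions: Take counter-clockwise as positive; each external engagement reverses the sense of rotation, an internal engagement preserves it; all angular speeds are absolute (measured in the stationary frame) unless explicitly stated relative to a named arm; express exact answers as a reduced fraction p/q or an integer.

N1=17 N2=13 achieved=60/43

topology: planetary set — design target 60/43, arm = carrier (Willis)
Willis with ω_sun = 0: ω_ring/ω_arm = (N1+N3)/N3; set equal to 60/43  ⇒  N3/N1 = 1/(60/43 − 1) = 43/17
N3 = N1 + 2·N2  ⇒  N2/N1 = (N3/N1 − 1)/2 = (43/17 − 1)/2 = 13/17
smallest multiple with N1 ≥ 12 and N2 ≥ 10: k = 1  ⇒  N1 = 1·17 = 17, N2 = 1·13 = 13 (N1 ≤ 40, N2 ≤ 30, N2 ≠ N1 ✓), N3 = 17 + 2·13 = 43
check: (N1+N3)/N3 with N1 = 17, N3 = 43 gives 60/43; |achieved − target| = 0 ≤ 3/215 ✓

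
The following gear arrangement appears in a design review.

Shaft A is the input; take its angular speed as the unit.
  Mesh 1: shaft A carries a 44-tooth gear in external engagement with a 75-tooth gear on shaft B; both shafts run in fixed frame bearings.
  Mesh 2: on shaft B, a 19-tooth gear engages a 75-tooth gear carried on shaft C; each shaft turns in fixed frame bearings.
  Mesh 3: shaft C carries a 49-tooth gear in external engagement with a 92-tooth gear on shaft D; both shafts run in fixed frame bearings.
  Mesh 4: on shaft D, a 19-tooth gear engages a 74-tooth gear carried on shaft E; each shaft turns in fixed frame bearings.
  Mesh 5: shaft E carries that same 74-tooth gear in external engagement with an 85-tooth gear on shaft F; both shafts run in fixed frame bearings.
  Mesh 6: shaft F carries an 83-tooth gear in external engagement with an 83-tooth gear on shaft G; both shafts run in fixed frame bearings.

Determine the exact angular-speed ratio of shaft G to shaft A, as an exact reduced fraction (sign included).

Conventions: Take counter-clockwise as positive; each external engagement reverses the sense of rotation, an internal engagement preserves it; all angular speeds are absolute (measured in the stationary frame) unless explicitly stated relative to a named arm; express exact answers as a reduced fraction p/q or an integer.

class = fixed-axis compound train [6 meshes; 6 ratios multiply, 6 sense flips]
mesh 1 [44T→75T]: running ratio 44/75, sense −
mesh 2 [19T→75T]: running ratio 836/5625, sense +
mesh 3 [49T→92T]: running ratio 10241/129375, sense −
mesh 4 [19T→74T]: running ratio 194579/9573750, sense +
mesh 5 [74T→85T]: running ratio 194579/10996875, sense −
mesh 6 [83T→83T]: running ratio 194579/10996875, sense +
ω_out/ω_in = 194579/10996875

194579/10996875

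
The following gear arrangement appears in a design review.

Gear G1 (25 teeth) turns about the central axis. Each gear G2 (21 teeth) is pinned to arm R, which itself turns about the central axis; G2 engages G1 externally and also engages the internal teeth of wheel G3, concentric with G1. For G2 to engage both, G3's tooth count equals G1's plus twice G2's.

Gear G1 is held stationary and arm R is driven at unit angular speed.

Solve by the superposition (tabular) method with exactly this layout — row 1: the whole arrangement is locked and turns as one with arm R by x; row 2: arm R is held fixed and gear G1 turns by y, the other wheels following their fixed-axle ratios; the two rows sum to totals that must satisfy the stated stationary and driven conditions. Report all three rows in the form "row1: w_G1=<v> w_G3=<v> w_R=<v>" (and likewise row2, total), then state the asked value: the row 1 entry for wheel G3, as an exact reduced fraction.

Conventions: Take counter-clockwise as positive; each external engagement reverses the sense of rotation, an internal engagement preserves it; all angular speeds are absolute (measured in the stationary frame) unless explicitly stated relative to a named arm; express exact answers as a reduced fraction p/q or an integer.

planetary set (25T centre, 21T on arm, 67T internal) — Willis relation
row 1: whole set turns with the arm by x
row 2 — arm fixed, fixed-axis ratios: sun y, ring −(25/67)·y, arm 0
boundary: total ω_sun = x + y = 0 and total ω_arm = x = 1  ⇒  y = -1, x = 1
row 2 ring = −(25/67)·(-1) = 25/67
totals (row 1 + row 2): sun 1 + (-1) = 0, ring 1 + 25/67 = 92/67, arm 1 + 0 = 1
asked cell (row1, ring) = 1

row1: w_G1=1 w_G3=1 w_R=1
row2: w_G1=-1 w_G3=25/67 w_R=0
total: w_G1=0 w_G3=92/67 w_R=1
asked value: 1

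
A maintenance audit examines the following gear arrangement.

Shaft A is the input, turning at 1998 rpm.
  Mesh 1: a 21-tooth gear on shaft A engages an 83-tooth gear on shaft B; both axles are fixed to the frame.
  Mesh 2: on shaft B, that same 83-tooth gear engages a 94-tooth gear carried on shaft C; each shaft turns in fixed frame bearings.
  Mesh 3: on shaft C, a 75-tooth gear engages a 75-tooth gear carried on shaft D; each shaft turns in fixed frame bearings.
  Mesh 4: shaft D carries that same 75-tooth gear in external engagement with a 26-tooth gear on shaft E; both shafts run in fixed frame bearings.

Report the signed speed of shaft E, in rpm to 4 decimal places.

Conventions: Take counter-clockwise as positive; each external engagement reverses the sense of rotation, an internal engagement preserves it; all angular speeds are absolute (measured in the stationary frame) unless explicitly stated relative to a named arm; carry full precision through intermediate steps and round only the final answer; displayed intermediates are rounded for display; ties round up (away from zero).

+1287.5818 rpm

recognized (5 fixed axles, 4 meshes): fixed-axis compound train
mesh 1 [21T→83T]: ω = 1998.0000×21/83 = 505.5181 rpm, sense flips to −
mesh 2 [83T→94T]: ω = 505.5181×83/94 = 446.3617 rpm, sense flips to +
mesh 3 [75T→75T]: ω = 446.3617×75/75 = 446.3617 rpm, sense flips to −
mesh 4 [75T→26T]: ω = 446.3617×75/26 = 1287.5818 rpm, sense flips to +
signed output speed = +1287.5818 rpm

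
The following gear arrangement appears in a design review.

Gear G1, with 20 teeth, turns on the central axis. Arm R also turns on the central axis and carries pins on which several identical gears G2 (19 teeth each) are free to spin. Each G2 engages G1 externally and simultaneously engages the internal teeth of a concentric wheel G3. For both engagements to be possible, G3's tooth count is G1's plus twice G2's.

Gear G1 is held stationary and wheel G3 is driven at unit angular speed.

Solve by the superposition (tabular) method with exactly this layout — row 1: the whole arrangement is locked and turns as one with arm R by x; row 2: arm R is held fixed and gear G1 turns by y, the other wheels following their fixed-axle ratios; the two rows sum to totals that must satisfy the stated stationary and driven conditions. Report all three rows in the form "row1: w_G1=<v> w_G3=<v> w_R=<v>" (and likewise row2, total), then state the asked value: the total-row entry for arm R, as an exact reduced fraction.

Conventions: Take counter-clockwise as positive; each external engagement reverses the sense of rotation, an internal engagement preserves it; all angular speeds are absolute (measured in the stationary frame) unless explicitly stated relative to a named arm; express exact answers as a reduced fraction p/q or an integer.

recognized (axles ride arm R): planetary set, 20/19/58 teeth
row 1 — lock + rotate with arm: ω_sun = ω_ring = ω_arm = x
row 2 (arm held, sun turns y): ω_ring = −(20/58)·y, ω_arm = 0
boundary: total ω_sun = x + y = 0 and total ω_ring = x − (20/58)·y = 1  ⇒  y = -29/39, x = 29/39
row 2 ring = −(20/58)·(-29/39) = 10/39
totals (row 1 + row 2): sun 29/39 + (-29/39) = 0, ring 29/39 + 10/39 = 1, arm 29/39 + 0 = 29/39
asked cell (total, arm) = 29/39

row1: w_G1=29/39 w_G3=29/39 w_R=29/39
row2: w_G1=-29/39 w_G3=10/39 w_R=0
total: w_G1=0 w_G3=1 w_R=29/39
asked value: 29/39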